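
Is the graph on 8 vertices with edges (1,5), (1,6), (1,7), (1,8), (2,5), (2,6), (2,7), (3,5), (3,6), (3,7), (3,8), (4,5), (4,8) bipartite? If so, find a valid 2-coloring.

Step 1: Attempt 2-coloring using BFS:
  Start at vertex 1, assign color 0
  Color vertex 5 with color 1 (neighbor of 1)
  Color vertex 6 with color 1 (neighbor of 1)
  Color vertex 7 with color 1 (neighbor of 1)
  Color vertex 8 with color 1 (neighbor of 1)
  Color vertex 2 with color 0 (neighbor of 5)
  Color vertex 3 with color 0 (neighbor of 5)
  Color vertex 4 with color 0 (neighbor of 5)

Step 2: 2-coloring succeeded. No conflicts found.
  Set A (color 0): {1, 2, 3, 4}
  Set B (color 1): {5, 6, 7, 8}

The graph is bipartite with partition {1, 2, 3, 4}, {5, 6, 7, 8}.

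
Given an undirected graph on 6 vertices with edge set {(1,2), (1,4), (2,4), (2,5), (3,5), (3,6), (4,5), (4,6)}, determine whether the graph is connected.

Step 1: Build adjacency list from edges:
  1: 2, 4
  2: 1, 4, 5
  3: 5, 6
  4: 1, 2, 5, 6
  5: 2, 3, 4
  6: 3, 4

Step 2: Run BFS/DFS from vertex 1:
  Visited: {1, 2, 4, 5, 6, 3}
  Reached 6 of 6 vertices

Step 3: All 6 vertices reached from vertex 1, so the graph is connected.
Answer: Yes, the graph is connected.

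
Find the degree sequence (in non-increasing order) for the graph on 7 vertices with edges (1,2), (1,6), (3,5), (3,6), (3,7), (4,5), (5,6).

Step 1: Count edges incident to each vertex:
  deg(1) = 2 (neighbors: 2, 6)
  deg(2) = 1 (neighbors: 1)
  deg(3) = 3 (neighbors: 5, 6, 7)
  deg(4) = 1 (neighbors: 5)
  deg(5) = 3 (neighbors: 3, 4, 6)
  deg(6) = 3 (neighbors: 1, 3, 5)
  deg(7) = 1 (neighbors: 3)

Step 2: Sort degrees in non-increasing order:
  Degrees: [2, 1, 3, 1, 3, 3, 1] -> sorted: [3, 3, 3, 2, 1, 1, 1]

Degree sequence: [3, 3, 3, 2, 1, 1, 1]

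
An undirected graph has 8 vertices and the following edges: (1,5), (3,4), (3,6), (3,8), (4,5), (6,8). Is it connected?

Step 1: Build adjacency list from edges:
  1: 5
  2: (none)
  3: 4, 6, 8
  4: 3, 5
  5: 1, 4
  6: 3, 8
  7: (none)
  8: 3, 6

Step 2: Run BFS/DFS from vertex 1:
  Visited: {1, 5, 4, 3, 6, 8}
  Reached 6 of 8 vertices

Step 3: Only 6 of 8 vertices reached. Graph is disconnected.
Connected components: {1, 3, 4, 5, 6, 8}, {2}, {7}
Answer: No, the graph is not connected (3 components).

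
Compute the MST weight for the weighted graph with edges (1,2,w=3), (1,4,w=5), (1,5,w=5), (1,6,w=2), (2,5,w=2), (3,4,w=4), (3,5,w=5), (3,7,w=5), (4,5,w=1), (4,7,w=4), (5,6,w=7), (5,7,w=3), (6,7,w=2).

Apply Kruskal's algorithm (sort edges by weight, add if no cycle):

Sorted edges by weight:
  (4,5) w=1
  (1,6) w=2
  (2,5) w=2
  (6,7) w=2
  (1,2) w=3
  (5,7) w=3
  (3,4) w=4
  (4,7) w=4
  (1,5) w=5
  (1,4) w=5
  (3,7) w=5
  (3,5) w=5
  (5,6) w=7

Add edge (4,5) w=1 -- no cycle. Running total: 1
Add edge (1,6) w=2 -- no cycle. Running total: 3
Add edge (2,5) w=2 -- no cycle. Running total: 5
Add edge (6,7) w=2 -- no cycle. Running total: 7
Add edge (1,2) w=3 -- no cycle. Running total: 10
Skip edge (5,7) w=3 -- would create cycle
Add edge (3,4) w=4 -- no cycle. Running total: 14

MST edges: (4,5,w=1), (1,6,w=2), (2,5,w=2), (6,7,w=2), (1,2,w=3), (3,4,w=4)
Total MST weight: 1 + 2 + 2 + 2 + 3 + 4 = 14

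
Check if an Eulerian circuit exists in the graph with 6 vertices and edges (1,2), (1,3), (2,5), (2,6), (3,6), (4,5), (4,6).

Step 1: Find the degree of each vertex:
  deg(1) = 2
  deg(2) = 3
  deg(3) = 2
  deg(4) = 2
  deg(5) = 2
  deg(6) = 3

Step 2: Count vertices with odd degree:
  Odd-degree vertices: 2, 6 (2 total)

Step 3: Apply Euler's theorem:
  - Eulerian circuit exists iff graph is connected and all vertices have even degree
  - Eulerian path exists iff graph is connected and has 0 or 2 odd-degree vertices

Graph is connected with exactly 2 odd-degree vertices (2, 6).
Eulerian path exists (starting and ending at the odd-degree vertices), but no Eulerian circuit.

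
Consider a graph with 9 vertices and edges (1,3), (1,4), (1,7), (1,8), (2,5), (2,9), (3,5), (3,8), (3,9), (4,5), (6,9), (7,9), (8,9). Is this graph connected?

Step 1: Build adjacency list from edges:
  1: 3, 4, 7, 8
  2: 5, 9
  3: 1, 5, 8, 9
  4: 1, 5
  5: 2, 3, 4
  6: 9
  7: 1, 9
  8: 1, 3, 9
  9: 2, 3, 6, 7, 8

Step 2: Run BFS/DFS from vertex 1:
  Visited: {1, 3, 4, 7, 8, 5, 9, 2, 6}
  Reached 9 of 9 vertices

Step 3: All 9 vertices reached from vertex 1, so the graph is connected.
Answer: Yes, the graph is connected.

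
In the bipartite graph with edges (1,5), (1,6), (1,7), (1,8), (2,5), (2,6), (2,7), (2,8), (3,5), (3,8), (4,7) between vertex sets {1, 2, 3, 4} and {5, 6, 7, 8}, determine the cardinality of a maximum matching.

Step 1: List the neighbors of each left vertex:
  1: 5, 6, 7, 8
  2: 5, 6, 7, 8
  3: 5, 8
  4: 7

Step 2: Greedily match left vertices, then look for augmenting paths:
  Match 1 -- 5
  Match 2 -- 6
  Match 3 -- 8
  Match 4 -- 7
  No augmenting path remains.

Step 3: Verify this is maximum:
  Matching size 4 = min(|L|, |R|) = min(4, 4), which is an upper bound, so this matching is maximum.

Maximum matching: {(1,5), (2,6), (3,8), (4,7)}
Size: 4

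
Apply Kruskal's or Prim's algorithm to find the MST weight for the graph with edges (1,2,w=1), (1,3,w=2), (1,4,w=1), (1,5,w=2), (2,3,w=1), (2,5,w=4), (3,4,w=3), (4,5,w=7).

Apply Kruskal's algorithm (sort edges by weight, add if no cycle):

Sorted edges by weight:
  (1,2) w=1
  (1,4) w=1
  (2,3) w=1
  (1,5) w=2
  (1,3) w=2
  (3,4) w=3
  (2,5) w=4
  (4,5) w=7

Add edge (1,2) w=1 -- no cycle. Running total: 1
Add edge (1,4) w=1 -- no cycle. Running total: 2
Add edge (2,3) w=1 -- no cycle. Running total: 3
Add edge (1,5) w=2 -- no cycle. Running total: 5

MST edges: (1,2,w=1), (1,4,w=1), (2,3,w=1), (1,5,w=2)
Total MST weight: 1 + 1 + 1 + 2 = 5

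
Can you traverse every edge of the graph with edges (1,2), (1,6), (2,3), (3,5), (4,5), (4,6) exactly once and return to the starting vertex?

Step 1: Find the degree of each vertex:
  deg(1) = 2
  deg(2) = 2
  deg(3) = 2
  deg(4) = 2
  deg(5) = 2
  deg(6) = 2

Step 2: Count vertices with odd degree:
  All vertices have even degree (0 odd-degree vertices)

Step 3: Apply Euler's theorem:
  - Eulerian circuit exists iff graph is connected and all vertices have even degree
  - Eulerian path exists iff graph is connected and has 0 or 2 odd-degree vertices

Graph is connected with 0 odd-degree vertices.
Both Eulerian circuit and Eulerian path exist.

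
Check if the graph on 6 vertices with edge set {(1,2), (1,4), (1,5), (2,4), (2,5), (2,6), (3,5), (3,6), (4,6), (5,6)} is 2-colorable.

Step 1: Attempt 2-coloring using BFS:
  Start at vertex 1, assign color 0
  Color vertex 2 with color 1 (neighbor of 1)
  Color vertex 4 with color 1 (neighbor of 1)
  Color vertex 5 with color 1 (neighbor of 1)

Step 2: Conflict found! Vertices 2 and 4 are adjacent but have the same color.
This means the graph contains an odd cycle.

The graph is NOT bipartite.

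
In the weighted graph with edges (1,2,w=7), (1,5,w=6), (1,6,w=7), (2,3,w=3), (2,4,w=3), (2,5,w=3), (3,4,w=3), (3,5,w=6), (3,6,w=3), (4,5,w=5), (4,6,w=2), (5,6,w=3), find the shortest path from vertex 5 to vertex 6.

Step 1: Build adjacency list with weights:
  1: 2(w=7), 5(w=6), 6(w=7)
  2: 1(w=7), 3(w=3), 4(w=3), 5(w=3)
  3: 2(w=3), 4(w=3), 5(w=6), 6(w=3)
  4: 2(w=3), 3(w=3), 5(w=5), 6(w=2)
  5: 1(w=6), 2(w=3), 3(w=6), 4(w=5), 6(w=3)
  6: 1(w=7), 3(w=3), 4(w=2), 5(w=3)

Step 2: Apply Dijkstra's algorithm from vertex 5:
  Visit vertex 5 (distance=0)
    Update dist[1] = 6
    Update dist[2] = 3
    Update dist[3] = 6
    Update dist[4] = 5
    Update dist[6] = 3
  Visit vertex 2 (distance=3)
  Visit vertex 6 (distance=3)

Step 3: Shortest path: 5 -> 6
Total weight: 3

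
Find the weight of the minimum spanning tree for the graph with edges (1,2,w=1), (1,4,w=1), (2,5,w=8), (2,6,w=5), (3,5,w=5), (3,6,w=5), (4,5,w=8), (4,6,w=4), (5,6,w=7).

Apply Kruskal's algorithm (sort edges by weight, add if no cycle):

Sorted edges by weight:
  (1,4) w=1
  (1,2) w=1
  (4,6) w=4
  (2,6) w=5
  (3,6) w=5
  (3,5) w=5
  (5,6) w=7
  (2,5) w=8
  (4,5) w=8

Add edge (1,4) w=1 -- no cycle. Running total: 1
Add edge (1,2) w=1 -- no cycle. Running total: 2
Add edge (4,6) w=4 -- no cycle. Running total: 6
Skip edge (2,6) w=5 -- would create cycle
Add edge (3,6) w=5 -- no cycle. Running total: 11
Add edge (3,5) w=5 -- no cycle. Running total: 16

MST edges: (1,4,w=1), (1,2,w=1), (4,6,w=4), (3,6,w=5), (3,5,w=5)
Total MST weight: 1 + 1 + 4 + 5 + 5 = 16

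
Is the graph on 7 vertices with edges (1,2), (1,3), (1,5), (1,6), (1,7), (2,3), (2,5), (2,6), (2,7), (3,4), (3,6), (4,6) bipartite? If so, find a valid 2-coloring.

Step 1: Attempt 2-coloring using BFS:
  Start at vertex 1, assign color 0
  Color vertex 2 with color 1 (neighbor of 1)
  Color vertex 3 with color 1 (neighbor of 1)
  Color vertex 5 with color 1 (neighbor of 1)
  Color vertex 6 with color 1 (neighbor of 1)
  Color vertex 7 with color 1 (neighbor of 1)

Step 2: Conflict found! Vertices 2 and 3 are adjacent but have the same color.
This means the graph contains an odd cycle.

The graph is NOT bipartite.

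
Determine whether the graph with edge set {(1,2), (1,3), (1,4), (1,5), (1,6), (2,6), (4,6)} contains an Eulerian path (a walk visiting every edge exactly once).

Step 1: Find the degree of each vertex:
  deg(1) = 5
  deg(2) = 2
  deg(3) = 1
  deg(4) = 2
  deg(5) = 1
  deg(6) = 3

Step 2: Count vertices with odd degree:
  Odd-degree vertices: 1, 3, 5, 6 (4 total)

Step 3: Apply Euler's theorem:
  - Eulerian circuit exists iff graph is connected and all vertices have even degree
  - Eulerian path exists iff graph is connected and has 0 or 2 odd-degree vertices

Graph has 4 odd-degree vertices (need 0 or 2).
Neither Eulerian path nor Eulerian circuit exists.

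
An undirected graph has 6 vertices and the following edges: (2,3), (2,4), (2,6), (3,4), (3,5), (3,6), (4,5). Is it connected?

Step 1: Build adjacency list from edges:
  1: (none)
  2: 3, 4, 6
  3: 2, 4, 5, 6
  4: 2, 3, 5
  5: 3, 4
  6: 2, 3

Step 2: Run BFS/DFS from vertex 1:
  Visited: {1}
  Reached 1 of 6 vertices

Step 3: Only 1 of 6 vertices reached. Graph is disconnected.
Connected components: {1}, {2, 3, 4, 5, 6}
Answer: No, the graph is not connected (2 components).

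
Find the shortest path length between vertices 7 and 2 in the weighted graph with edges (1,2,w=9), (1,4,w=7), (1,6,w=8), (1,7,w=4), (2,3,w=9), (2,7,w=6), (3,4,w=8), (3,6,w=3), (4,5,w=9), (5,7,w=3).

Step 1: Build adjacency list with weights:
  1: 2(w=9), 4(w=7), 6(w=8), 7(w=4)
  2: 1(w=9), 3(w=9), 7(w=6)
  3: 2(w=9), 4(w=8), 6(w=3)
  4: 1(w=7), 3(w=8), 5(w=9)
  5: 4(w=9), 7(w=3)
  6: 1(w=8), 3(w=3)
  7: 1(w=4), 2(w=6), 5(w=3)

Step 2: Apply Dijkstra's algorithm from vertex 7:
  Visit vertex 7 (distance=0)
    Update dist[1] = 4
    Update dist[2] = 6
    Update dist[5] = 3
  Visit vertex 5 (distance=3)
    Update dist[4] = 12
  Visit vertex 1 (distance=4)
    Update dist[4] = 11
    Update dist[6] = 12
  Visit vertex 2 (distance=6)
    Update dist[3] = 15

Step 3: Shortest path: 7 -> 2
Total weight: 6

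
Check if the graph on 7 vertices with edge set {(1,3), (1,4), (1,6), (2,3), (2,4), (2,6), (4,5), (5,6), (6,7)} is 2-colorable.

Step 1: Attempt 2-coloring using BFS:
  Start at vertex 1, assign color 0
  Color vertex 3 with color 1 (neighbor of 1)
  Color vertex 4 with color 1 (neighbor of 1)
  Color vertex 6 with color 1 (neighbor of 1)
  Color vertex 2 with color 0 (neighbor of 3)
  Color vertex 5 with color 0 (neighbor of 4)
  Color vertex 7 with color 0 (neighbor of 6)

Step 2: 2-coloring succeeded. No conflicts found.
  Set A (color 0): {1, 2, 5, 7}
  Set B (color 1): {3, 4, 6}

The graph is bipartite with partition {1, 2, 5, 7}, {3, 4, 6}.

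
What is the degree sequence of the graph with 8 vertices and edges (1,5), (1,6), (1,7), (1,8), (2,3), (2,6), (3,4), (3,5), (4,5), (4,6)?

Step 1: Count edges incident to each vertex:
  deg(1) = 4 (neighbors: 5, 6, 7, 8)
  deg(2) = 2 (neighbors: 3, 6)
  deg(3) = 3 (neighbors: 2, 4, 5)
  deg(4) = 3 (neighbors: 3, 5, 6)
  deg(5) = 3 (neighbors: 1, 3, 4)
  deg(6) = 3 (neighbors: 1, 2, 4)
  deg(7) = 1 (neighbors: 1)
  deg(8) = 1 (neighbors: 1)

Step 2: Sort degrees in non-increasing order:
  Degrees: [4, 2, 3, 3, 3, 3, 1, 1] -> sorted: [4, 3, 3, 3, 3, 2, 1, 1]

Degree sequence: [4, 3, 3, 3, 3, 2, 1, 1]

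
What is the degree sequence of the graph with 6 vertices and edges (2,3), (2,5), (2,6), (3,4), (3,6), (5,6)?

Step 1: Count edges incident to each vertex:
  deg(1) = 0 (neighbors: none)
  deg(2) = 3 (neighbors: 3, 5, 6)
  deg(3) = 3 (neighbors: 2, 4, 6)
  deg(4) = 1 (neighbors: 3)
  deg(5) = 2 (neighbors: 2, 6)
  deg(6) = 3 (neighbors: 2, 3, 5)

Step 2: Sort degrees in non-increasing order:
  Degrees: [0, 3, 3, 1, 2, 3] -> sorted: [3, 3, 3, 2, 1, 0]

Degree sequence: [3, 3, 3, 2, 1, 0]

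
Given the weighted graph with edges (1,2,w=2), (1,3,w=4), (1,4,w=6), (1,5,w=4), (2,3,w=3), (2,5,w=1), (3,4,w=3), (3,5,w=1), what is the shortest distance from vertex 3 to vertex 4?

Step 1: Build adjacency list with weights:
  1: 2(w=2), 3(w=4), 4(w=6), 5(w=4)
  2: 1(w=2), 3(w=3), 5(w=1)
  3: 1(w=4), 2(w=3), 4(w=3), 5(w=1)
  4: 1(w=6), 3(w=3)
  5: 1(w=4), 2(w=1), 3(w=1)

Step 2: Apply Dijkstra's algorithm from vertex 3:
  Visit vertex 3 (distance=0)
    Update dist[1] = 4
    Update dist[2] = 3
    Update dist[4] = 3
    Update dist[5] = 1
  Visit vertex 5 (distance=1)
    Update dist[2] = 2
  Visit vertex 2 (distance=2)
  Visit vertex 4 (distance=3)

Step 3: Shortest path: 3 -> 4
Total weight: 3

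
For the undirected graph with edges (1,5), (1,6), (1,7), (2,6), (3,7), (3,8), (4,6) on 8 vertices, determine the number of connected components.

Step 1: Build adjacency list from edges:
  1: 5, 6, 7
  2: 6
  3: 7, 8
  4: 6
  5: 1
  6: 1, 2, 4
  7: 1, 3
  8: 3

Step 2: Run BFS/DFS from vertex 1:
  Visited: {1, 5, 6, 7, 2, 4, 3, 8}
  Reached 8 of 8 vertices

Step 3: All 8 vertices reached from vertex 1, so the graph is connected.
Number of connected components: 1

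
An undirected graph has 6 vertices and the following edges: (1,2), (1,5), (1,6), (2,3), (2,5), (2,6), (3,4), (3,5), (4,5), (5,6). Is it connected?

Step 1: Build adjacency list from edges:
  1: 2, 5, 6
  2: 1, 3, 5, 6
  3: 2, 4, 5
  4: 3, 5
  5: 1, 2, 3, 4, 6
  6: 1, 2, 5

Step 2: Run BFS/DFS from vertex 1:
  Visited: {1, 2, 5, 6, 3, 4}
  Reached 6 of 6 vertices

Step 3: All 6 vertices reached from vertex 1, so the graph is connected.
Answer: Yes, the graph is connected.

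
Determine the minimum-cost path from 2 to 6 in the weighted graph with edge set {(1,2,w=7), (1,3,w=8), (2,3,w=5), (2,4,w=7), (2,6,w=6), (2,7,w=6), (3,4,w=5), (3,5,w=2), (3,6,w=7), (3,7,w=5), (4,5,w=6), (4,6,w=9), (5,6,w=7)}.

Step 1: Build adjacency list with weights:
  1: 2(w=7), 3(w=8)
  2: 1(w=7), 3(w=5), 4(w=7), 6(w=6), 7(w=6)
  3: 1(w=8), 2(w=5), 4(w=5), 5(w=2), 6(w=7), 7(w=5)
  4: 2(w=7), 3(w=5), 5(w=6), 6(w=9)
  5: 3(w=2), 4(w=6), 6(w=7)
  6: 2(w=6), 3(w=7), 4(w=9), 5(w=7)
  7: 2(w=6), 3(w=5)

Step 2: Apply Dijkstra's algorithm from vertex 2:
  Visit vertex 2 (distance=0)
    Update dist[1] = 7
    Update dist[3] = 5
    Update dist[4] = 7
    Update dist[6] = 6
    Update dist[7] = 6
  Visit vertex 3 (distance=5)
    Update dist[5] = 7
  Visit vertex 6 (distance=6)

Step 3: Shortest path: 2 -> 6
Total weight: 6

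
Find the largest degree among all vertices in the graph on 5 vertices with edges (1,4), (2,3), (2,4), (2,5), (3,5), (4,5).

Step 1: Count edges incident to each vertex:
  deg(1) = 1 (neighbors: 4)
  deg(2) = 3 (neighbors: 3, 4, 5)
  deg(3) = 2 (neighbors: 2, 5)
  deg(4) = 3 (neighbors: 1, 2, 5)
  deg(5) = 3 (neighbors: 2, 3, 4)

Step 2: Find maximum:
  max(1, 3, 2, 3, 3) = 3 (vertex 2)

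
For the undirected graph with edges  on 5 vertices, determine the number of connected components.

Step 1: Build adjacency list from edges:
  1: (none)
  2: (none)
  3: (none)
  4: (none)
  5: (none)

Step 2: Run BFS/DFS from vertex 1:
  Visited: {1}
  Reached 1 of 5 vertices

Step 3: Only 1 of 5 vertices reached. Graph is disconnected.
Connected components: {1}, {2}, {3}, {4}, {5}
Number of connected components: 5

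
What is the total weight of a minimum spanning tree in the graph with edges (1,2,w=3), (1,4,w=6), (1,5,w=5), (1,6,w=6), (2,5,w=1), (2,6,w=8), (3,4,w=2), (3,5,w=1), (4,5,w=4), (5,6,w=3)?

Apply Kruskal's algorithm (sort edges by weight, add if no cycle):

Sorted edges by weight:
  (2,5) w=1
  (3,5) w=1
  (3,4) w=2
  (1,2) w=3
  (5,6) w=3
  (4,5) w=4
  (1,5) w=5
  (1,6) w=6
  (1,4) w=6
  (2,6) w=8

Add edge (2,5) w=1 -- no cycle. Running total: 1
Add edge (3,5) w=1 -- no cycle. Running total: 2
Add edge (3,4) w=2 -- no cycle. Running total: 4
Add edge (1,2) w=3 -- no cycle. Running total: 7
Add edge (5,6) w=3 -- no cycle. Running total: 10

MST edges: (2,5,w=1), (3,5,w=1), (3,4,w=2), (1,2,w=3), (5,6,w=3)
Total MST weight: 1 + 1 + 2 + 3 + 3 = 10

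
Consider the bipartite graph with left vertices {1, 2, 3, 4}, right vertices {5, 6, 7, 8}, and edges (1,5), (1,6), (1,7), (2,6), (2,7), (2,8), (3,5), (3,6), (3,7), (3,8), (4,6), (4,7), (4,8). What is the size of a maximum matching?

Step 1: List the neighbors of each left vertex:
  1: 5, 6, 7
  2: 6, 7, 8
  3: 5, 6, 7, 8
  4: 6, 7, 8

Step 2: Greedily match left vertices, then look for augmenting paths:
  Match 1 -- 5
  Match 2 -- 6
  Match 3 -- 7
  Match 4 -- 8
  No augmenting path remains.

Step 3: Verify this is maximum:
  Matching size 4 = min(|L|, |R|) = min(4, 4), which is an upper bound, so this matching is maximum.

Maximum matching: {(1,5), (2,6), (3,7), (4,8)}
Size: 4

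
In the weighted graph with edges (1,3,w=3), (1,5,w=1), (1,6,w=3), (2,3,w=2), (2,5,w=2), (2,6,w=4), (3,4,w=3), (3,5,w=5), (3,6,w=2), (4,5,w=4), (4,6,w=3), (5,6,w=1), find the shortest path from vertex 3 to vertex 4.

Step 1: Build adjacency list with weights:
  1: 3(w=3), 5(w=1), 6(w=3)
  2: 3(w=2), 5(w=2), 6(w=4)
  3: 1(w=3), 2(w=2), 4(w=3), 5(w=5), 6(w=2)
  4: 3(w=3), 5(w=4), 6(w=3)
  5: 1(w=1), 2(w=2), 3(w=5), 4(w=4), 6(w=1)
  6: 1(w=3), 2(w=4), 3(w=2), 4(w=3), 5(w=1)

Step 2: Apply Dijkstra's algorithm from vertex 3:
  Visit vertex 3 (distance=0)
    Update dist[1] = 3
    Update dist[2] = 2
    Update dist[4] = 3
    Update dist[5] = 5
    Update dist[6] = 2
  Visit vertex 2 (distance=2)
    Update dist[5] = 4
  Visit vertex 6 (distance=2)
    Update dist[5] = 3
  Visit vertex 1 (distance=3)
  Visit vertex 4 (distance=3)

Step 3: Shortest path: 3 -> 4
Total weight: 3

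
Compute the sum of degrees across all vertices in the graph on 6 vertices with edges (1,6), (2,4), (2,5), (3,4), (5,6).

Step 1: Count edges incident to each vertex:
  deg(1) = 1 (neighbors: 6)
  deg(2) = 2 (neighbors: 4, 5)
  deg(3) = 1 (neighbors: 4)
  deg(4) = 2 (neighbors: 2, 3)
  deg(5) = 2 (neighbors: 2, 6)
  deg(6) = 2 (neighbors: 1, 5)

Step 2: Sum all degrees:
  1 + 2 + 1 + 2 + 2 + 2 = 10

Verification: sum of degrees = 2 * |E| = 2 * 5 = 10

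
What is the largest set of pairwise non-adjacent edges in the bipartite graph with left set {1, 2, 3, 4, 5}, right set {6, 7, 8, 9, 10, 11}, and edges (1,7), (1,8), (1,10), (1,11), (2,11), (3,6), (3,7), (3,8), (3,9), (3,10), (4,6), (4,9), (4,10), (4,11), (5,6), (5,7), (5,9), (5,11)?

Step 1: List the neighbors of each left vertex:
  1: 7, 8, 10, 11
  2: 11
  3: 6, 7, 8, 9, 10
  4: 6, 9, 10, 11
  5: 6, 7, 9, 11

Step 2: Greedily match left vertices, then look for augmenting paths:
  Match 1 -- 7
  Match 2 -- 11
  Match 3 -- 8
  Match 4 -- 9
  Match 5 -- 6
  No augmenting path remains.

Step 3: Verify this is maximum:
  Matching size 5 = min(|L|, |R|) = min(5, 6), which is an upper bound, so this matching is maximum.

Maximum matching: {(1,7), (2,11), (3,8), (4,9), (5,6)}
Size: 5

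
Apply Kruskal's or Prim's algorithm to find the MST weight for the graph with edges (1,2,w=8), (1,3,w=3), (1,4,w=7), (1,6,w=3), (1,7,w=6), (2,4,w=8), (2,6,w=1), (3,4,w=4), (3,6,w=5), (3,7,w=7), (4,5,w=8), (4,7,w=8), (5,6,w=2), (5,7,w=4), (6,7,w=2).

Apply Kruskal's algorithm (sort edges by weight, add if no cycle):

Sorted edges by weight:
  (2,6) w=1
  (5,6) w=2
  (6,7) w=2
  (1,6) w=3
  (1,3) w=3
  (3,4) w=4
  (5,7) w=4
  (3,6) w=5
  (1,7) w=6
  (1,4) w=7
  (3,7) w=7
  (1,2) w=8
  (2,4) w=8
  (4,5) w=8
  (4,7) w=8

Add edge (2,6) w=1 -- no cycle. Running total: 1
Add edge (5,6) w=2 -- no cycle. Running total: 3
Add edge (6,7) w=2 -- no cycle. Running total: 5
Add edge (1,6) w=3 -- no cycle. Running total: 8
Add edge (1,3) w=3 -- no cycle. Running total: 11
Add edge (3,4) w=4 -- no cycle. Running total: 15

MST edges: (2,6,w=1), (5,6,w=2), (6,7,w=2), (1,6,w=3), (1,3,w=3), (3,4,w=4)
Total MST weight: 1 + 2 + 2 + 3 + 3 + 4 = 15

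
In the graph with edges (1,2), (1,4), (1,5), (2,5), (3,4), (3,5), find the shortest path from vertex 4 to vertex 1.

Step 1: Build adjacency list:
  1: 2, 4, 5
  2: 1, 5
  3: 4, 5
  4: 1, 3
  5: 1, 2, 3

Step 2: BFS from vertex 4 to find shortest path to 1:
  vertex 1 reached at distance 1

Step 3: Shortest path: 4 -> 1
Path length: 1 edge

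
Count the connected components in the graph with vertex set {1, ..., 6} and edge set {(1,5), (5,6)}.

Step 1: Build adjacency list from edges:
  1: 5
  2: (none)
  3: (none)
  4: (none)
  5: 1, 6
  6: 5

Step 2: Run BFS/DFS from vertex 1:
  Visited: {1, 5, 6}
  Reached 3 of 6 vertices

Step 3: Only 3 of 6 vertices reached. Graph is disconnected.
Connected components: {1, 5, 6}, {2}, {3}, {4}
Number of connected components: 4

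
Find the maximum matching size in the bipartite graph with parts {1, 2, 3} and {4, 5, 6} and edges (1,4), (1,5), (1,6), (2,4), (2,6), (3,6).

Step 1: List the neighbors of each left vertex:
  1: 4, 5, 6
  2: 4, 6
  3: 6

Step 2: Greedily match left vertices, then look for augmenting paths:
  Match 1 -- 5
  Match 2 -- 4
  Match 3 -- 6
  No augmenting path remains.

Step 3: Verify this is maximum:
  Matching size 3 = min(|L|, |R|) = min(3, 3), which is an upper bound, so this matching is maximum.

Maximum matching: {(1,5), (2,4), (3,6)}
Size: 3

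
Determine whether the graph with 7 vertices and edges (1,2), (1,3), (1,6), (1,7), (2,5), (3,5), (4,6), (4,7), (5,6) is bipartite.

Step 1: Attempt 2-coloring using BFS:
  Start at vertex 1, assign color 0
  Color vertex 2 with color 1 (neighbor of 1)
  Color vertex 3 with color 1 (neighbor of 1)
  Color vertex 6 with color 1 (neighbor of 1)
  Color vertex 7 with color 1 (neighbor of 1)
  Color vertex 5 with color 0 (neighbor of 2)
  Color vertex 4 with color 0 (neighbor of 6)

Step 2: 2-coloring succeeded. No conflicts found.
  Set A (color 0): {1, 4, 5}
  Set B (color 1): {2, 3, 6, 7}

The graph is bipartite with partition {1, 4, 5}, {2, 3, 6, 7}.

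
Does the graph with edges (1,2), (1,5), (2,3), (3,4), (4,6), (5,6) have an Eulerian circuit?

Step 1: Find the degree of each vertex:
  deg(1) = 2
  deg(2) = 2
  deg(3) = 2
  deg(4) = 2
  deg(5) = 2
  deg(6) = 2

Step 2: Count vertices with odd degree:
  All vertices have even degree (0 odd-degree vertices)

Step 3: Apply Euler's theorem:
  - Eulerian circuit exists iff graph is connected and all vertices have even degree
  - Eulerian path exists iff graph is connected and has 0 or 2 odd-degree vertices

Graph is connected with 0 odd-degree vertices.
Both Eulerian circuit and Eulerian path exist.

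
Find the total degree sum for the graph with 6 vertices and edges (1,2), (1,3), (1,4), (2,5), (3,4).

Step 1: Count edges incident to each vertex:
  deg(1) = 3 (neighbors: 2, 3, 4)
  deg(2) = 2 (neighbors: 1, 5)
  deg(3) = 2 (neighbors: 1, 4)
  deg(4) = 2 (neighbors: 1, 3)
  deg(5) = 1 (neighbors: 2)
  deg(6) = 0 (neighbors: none)

Step 2: Sum all degrees:
  3 + 2 + 2 + 2 + 1 + 0 = 10

Verification: sum of degrees = 2 * |E| = 2 * 5 = 10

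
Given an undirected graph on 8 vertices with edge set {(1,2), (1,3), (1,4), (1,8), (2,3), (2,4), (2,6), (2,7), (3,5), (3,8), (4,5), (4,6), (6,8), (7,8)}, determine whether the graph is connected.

Step 1: Build adjacency list from edges:
  1: 2, 3, 4, 8
  2: 1, 3, 4, 6, 7
  3: 1, 2, 5, 8
  4: 1, 2, 5, 6
  5: 3, 4
  6: 2, 4, 8
  7: 2, 8
  8: 1, 3, 6, 7

Step 2: Run BFS/DFS from vertex 1:
  Visited: {1, 2, 3, 4, 8, 6, 7, 5}
  Reached 8 of 8 vertices

Step 3: All 8 vertices reached from vertex 1, so the graph is connected.
Answer: Yes, the graph is connected.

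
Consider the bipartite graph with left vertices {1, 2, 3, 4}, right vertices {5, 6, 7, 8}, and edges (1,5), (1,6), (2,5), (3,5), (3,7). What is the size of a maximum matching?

Step 1: List the neighbors of each left vertex:
  1: 5, 6
  2: 5
  3: 5, 7
  4: (none)

Step 2: Greedily match left vertices, then look for augmenting paths:
  Match 1 -- 6
  Match 2 -- 5
  Match 3 -- 7
  No augmenting path remains.

Step 3: Verify this is maximum:
  Matching has size 3. The vertex set {1, 2, 3} covers every edge and has size 3; any matching has at most one edge per cover vertex, so 3 is maximum (König's theorem).

Maximum matching: {(1,6), (2,5), (3,7)}
Size: 3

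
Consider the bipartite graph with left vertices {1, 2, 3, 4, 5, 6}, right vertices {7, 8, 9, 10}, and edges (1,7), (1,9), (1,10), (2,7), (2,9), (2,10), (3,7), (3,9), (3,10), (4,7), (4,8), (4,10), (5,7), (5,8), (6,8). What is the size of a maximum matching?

Step 1: List the neighbors of each left vertex:
  1: 7, 9, 10
  2: 7, 9, 10
  3: 7, 9, 10
  4: 7, 8, 10
  5: 7, 8
  6: 8

Step 2: Greedily match left vertices, then look for augmenting paths:
  Match 1 -- 7
  Match 2 -- 9
  Match 3 -- 10
  Match 4 -- 8
  No augmenting path remains.

Step 3: Verify this is maximum:
  Matching size 4 = min(|L|, |R|) = min(6, 4), which is an upper bound, so this matching is maximum.

Maximum matching: {(1,7), (2,9), (3,10), (4,8)}
Size: 4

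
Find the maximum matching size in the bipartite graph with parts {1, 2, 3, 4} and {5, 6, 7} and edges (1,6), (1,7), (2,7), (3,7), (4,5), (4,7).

Step 1: List the neighbors of each left vertex:
  1: 6, 7
  2: 7
  3: 7
  4: 5, 7

Step 2: Greedily match left vertices, then look for augmenting paths:
  Match 1 -- 6
  Match 2 -- 7
  Match 4 -- 5
  No augmenting path remains.

Step 3: Verify this is maximum:
  Matching size 3 = min(|L|, |R|) = min(4, 3), which is an upper bound, so this matching is maximum.

Maximum matching: {(1,6), (2,7), (4,5)}
Size: 3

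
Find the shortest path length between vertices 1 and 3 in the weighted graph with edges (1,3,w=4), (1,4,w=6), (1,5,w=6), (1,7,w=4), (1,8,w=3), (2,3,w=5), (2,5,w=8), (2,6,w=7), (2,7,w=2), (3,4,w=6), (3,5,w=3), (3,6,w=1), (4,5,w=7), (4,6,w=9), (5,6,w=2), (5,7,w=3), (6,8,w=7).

Step 1: Build adjacency list with weights:
  1: 3(w=4), 4(w=6), 5(w=6), 7(w=4), 8(w=3)
  2: 3(w=5), 5(w=8), 6(w=7), 7(w=2)
  3: 1(w=4), 2(w=5), 4(w=6), 5(w=3), 6(w=1)
  4: 1(w=6), 3(w=6), 5(w=7), 6(w=9)
  5: 1(w=6), 2(w=8), 3(w=3), 4(w=7), 6(w=2), 7(w=3)
  6: 2(w=7), 3(w=1), 4(w=9), 5(w=2), 8(w=7)
  7: 1(w=4), 2(w=2), 5(w=3)
  8: 1(w=3), 6(w=7)

Step 2: Apply Dijkstra's algorithm from vertex 1:
  Visit vertex 1 (distance=0)
    Update dist[3] = 4
    Update dist[4] = 6
    Update dist[5] = 6
    Update dist[7] = 4
    Update dist[8] = 3
  Visit vertex 8 (distance=3)
    Update dist[6] = 10
  Visit vertex 3 (distance=4)
    Update dist[2] = 9
    Update dist[6] = 5

Step 3: Shortest path: 1 -> 3
Total weight: 4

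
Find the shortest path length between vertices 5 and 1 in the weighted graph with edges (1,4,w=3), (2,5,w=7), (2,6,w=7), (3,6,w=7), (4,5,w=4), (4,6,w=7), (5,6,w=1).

Step 1: Build adjacency list with weights:
  1: 4(w=3)
  2: 5(w=7), 6(w=7)
  3: 6(w=7)
  4: 1(w=3), 5(w=4), 6(w=7)
  5: 2(w=7), 4(w=4), 6(w=1)
  6: 2(w=7), 3(w=7), 4(w=7), 5(w=1)

Step 2: Apply Dijkstra's algorithm from vertex 5:
  Visit vertex 5 (distance=0)
    Update dist[2] = 7
    Update dist[4] = 4
    Update dist[6] = 1
  Visit vertex 6 (distance=1)
    Update dist[3] = 8
  Visit vertex 4 (distance=4)
    Update dist[1] = 7
  Visit vertex 1 (distance=7)

Step 3: Shortest path: 5 -> 4 -> 1
Total weight: 4 + 3 = 7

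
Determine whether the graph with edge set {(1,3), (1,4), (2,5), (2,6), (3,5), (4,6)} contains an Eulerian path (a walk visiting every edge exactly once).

Step 1: Find the degree of each vertex:
  deg(1) = 2
  deg(2) = 2
  deg(3) = 2
  deg(4) = 2
  deg(5) = 2
  deg(6) = 2

Step 2: Count vertices with odd degree:
  All vertices have even degree (0 odd-degree vertices)

Step 3: Apply Euler's theorem:
  - Eulerian circuit exists iff graph is connected and all vertices have even degree
  - Eulerian path exists iff graph is connected and has 0 or 2 odd-degree vertices

Graph is connected with 0 odd-degree vertices.
Both Eulerian circuit and Eulerian path exist.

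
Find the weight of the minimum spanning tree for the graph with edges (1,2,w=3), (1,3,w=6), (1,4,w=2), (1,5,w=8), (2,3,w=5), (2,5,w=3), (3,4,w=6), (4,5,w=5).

Apply Kruskal's algorithm (sort edges by weight, add if no cycle):

Sorted edges by weight:
  (1,4) w=2
  (1,2) w=3
  (2,5) w=3
  (2,3) w=5
  (4,5) w=5
  (1,3) w=6
  (3,4) w=6
  (1,5) w=8

Add edge (1,4) w=2 -- no cycle. Running total: 2
Add edge (1,2) w=3 -- no cycle. Running total: 5
Add edge (2,5) w=3 -- no cycle. Running total: 8
Add edge (2,3) w=5 -- no cycle. Running total: 13

MST edges: (1,4,w=2), (1,2,w=3), (2,5,w=3), (2,3,w=5)
Total MST weight: 2 + 3 + 3 + 5 = 13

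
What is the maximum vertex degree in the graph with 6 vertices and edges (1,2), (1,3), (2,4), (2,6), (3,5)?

Step 1: Count edges incident to each vertex:
  deg(1) = 2 (neighbors: 2, 3)
  deg(2) = 3 (neighbors: 1, 4, 6)
  deg(3) = 2 (neighbors: 1, 5)
  deg(4) = 1 (neighbors: 2)
  deg(5) = 1 (neighbors: 3)
  deg(6) = 1 (neighbors: 2)

Step 2: Find maximum:
  max(2, 3, 2, 1, 1, 1) = 3 (vertex 2)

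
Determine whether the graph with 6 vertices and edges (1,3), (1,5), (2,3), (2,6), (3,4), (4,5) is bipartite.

Step 1: Attempt 2-coloring using BFS:
  Start at vertex 1, assign color 0
  Color vertex 3 with color 1 (neighbor of 1)
  Color vertex 5 with color 1 (neighbor of 1)
  Color vertex 2 with color 0 (neighbor of 3)
  Color vertex 4 with color 0 (neighbor of 3)
  Color vertex 6 with color 1 (neighbor of 2)

Step 2: 2-coloring succeeded. No conflicts found.
  Set A (color 0): {1, 2, 4}
  Set B (color 1): {3, 5, 6}

The graph is bipartite with partition {1, 2, 4}, {3, 5, 6}.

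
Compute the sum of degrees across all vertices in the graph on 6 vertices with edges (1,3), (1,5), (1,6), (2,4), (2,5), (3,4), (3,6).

Step 1: Count edges incident to each vertex:
  deg(1) = 3 (neighbors: 3, 5, 6)
  deg(2) = 2 (neighbors: 4, 5)
  deg(3) = 3 (neighbors: 1, 4, 6)
  deg(4) = 2 (neighbors: 2, 3)
  deg(5) = 2 (neighbors: 1, 2)
  deg(6) = 2 (neighbors: 1, 3)

Step 2: Sum all degrees:
  3 + 2 + 3 + 2 + 2 + 2 = 14

Verification: sum of degrees = 2 * |E| = 2 * 7 = 14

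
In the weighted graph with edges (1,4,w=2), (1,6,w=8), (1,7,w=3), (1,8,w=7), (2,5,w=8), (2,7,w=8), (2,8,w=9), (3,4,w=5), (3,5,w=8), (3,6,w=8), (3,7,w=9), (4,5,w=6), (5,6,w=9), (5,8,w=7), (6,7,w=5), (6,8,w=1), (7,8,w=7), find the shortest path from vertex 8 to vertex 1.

Step 1: Build adjacency list with weights:
  1: 4(w=2), 6(w=8), 7(w=3), 8(w=7)
  2: 5(w=8), 7(w=8), 8(w=9)
  3: 4(w=5), 5(w=8), 6(w=8), 7(w=9)
  4: 1(w=2), 3(w=5), 5(w=6)
  5: 2(w=8), 3(w=8), 4(w=6), 6(w=9), 8(w=7)
  6: 1(w=8), 3(w=8), 5(w=9), 7(w=5), 8(w=1)
  7: 1(w=3), 2(w=8), 3(w=9), 6(w=5), 8(w=7)
  8: 1(w=7), 2(w=9), 5(w=7), 6(w=1), 7(w=7)

Step 2: Apply Dijkstra's algorithm from vertex 8:
  Visit vertex 8 (distance=0)
    Update dist[1] = 7
    Update dist[2] = 9
    Update dist[5] = 7
    Update dist[6] = 1
    Update dist[7] = 7
  Visit vertex 6 (distance=1)
    Update dist[3] = 9
    Update dist[7] = 6
  Visit vertex 7 (distance=6)
  Visit vertex 1 (distance=7)
    Update dist[4] = 9

Step 3: Shortest path: 8 -> 1
Total weight: 7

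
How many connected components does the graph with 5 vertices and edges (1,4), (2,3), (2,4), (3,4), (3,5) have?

Step 1: Build adjacency list from edges:
  1: 4
  2: 3, 4
  3: 2, 4, 5
  4: 1, 2, 3
  5: 3

Step 2: Run BFS/DFS from vertex 1:
  Visited: {1, 4, 2, 3, 5}
  Reached 5 of 5 vertices

Step 3: All 5 vertices reached from vertex 1, so the graph is connected.
Number of connected components: 1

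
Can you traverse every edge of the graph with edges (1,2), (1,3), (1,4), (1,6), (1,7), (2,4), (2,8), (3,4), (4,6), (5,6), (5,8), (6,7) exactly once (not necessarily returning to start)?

Step 1: Find the degree of each vertex:
  deg(1) = 5
  deg(2) = 3
  deg(3) = 2
  deg(4) = 4
  deg(5) = 2
  deg(6) = 4
  deg(7) = 2
  deg(8) = 2

Step 2: Count vertices with odd degree:
  Odd-degree vertices: 1, 2 (2 total)

Step 3: Apply Euler's theorem:
  - Eulerian circuit exists iff graph is connected and all vertices have even degree
  - Eulerian path exists iff graph is connected and has 0 or 2 odd-degree vertices

Graph is connected with exactly 2 odd-degree vertices (1, 2).
Eulerian path exists (starting and ending at the odd-degree vertices), but no Eulerian circuit.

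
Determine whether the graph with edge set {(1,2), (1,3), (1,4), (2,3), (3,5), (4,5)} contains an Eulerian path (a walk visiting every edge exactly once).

Step 1: Find the degree of each vertex:
  deg(1) = 3
  deg(2) = 2
  deg(3) = 3
  deg(4) = 2
  deg(5) = 2

Step 2: Count vertices with odd degree:
  Odd-degree vertices: 1, 3 (2 total)

Step 3: Apply Euler's theorem:
  - Eulerian circuit exists iff graph is connected and all vertices have even degree
  - Eulerian path exists iff graph is connected and has 0 or 2 odd-degree vertices

Graph is connected with exactly 2 odd-degree vertices (1, 3).
Eulerian path exists (starting and ending at the odd-degree vertices), but no Eulerian circuit.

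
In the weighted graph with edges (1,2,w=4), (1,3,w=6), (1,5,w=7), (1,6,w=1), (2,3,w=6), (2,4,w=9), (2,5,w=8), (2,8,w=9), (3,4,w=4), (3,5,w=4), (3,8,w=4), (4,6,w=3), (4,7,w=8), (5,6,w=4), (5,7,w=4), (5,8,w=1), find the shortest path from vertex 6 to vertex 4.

Step 1: Build adjacency list with weights:
  1: 2(w=4), 3(w=6), 5(w=7), 6(w=1)
  2: 1(w=4), 3(w=6), 4(w=9), 5(w=8), 8(w=9)
  3: 1(w=6), 2(w=6), 4(w=4), 5(w=4), 8(w=4)
  4: 2(w=9), 3(w=4), 6(w=3), 7(w=8)
  5: 1(w=7), 2(w=8), 3(w=4), 6(w=4), 7(w=4), 8(w=1)
  6: 1(w=1), 4(w=3), 5(w=4)
  7: 4(w=8), 5(w=4)
  8: 2(w=9), 3(w=4), 5(w=1)

Step 2: Apply Dijkstra's algorithm from vertex 6:
  Visit vertex 6 (distance=0)
    Update dist[1] = 1
    Update dist[4] = 3
    Update dist[5] = 4
  Visit vertex 1 (distance=1)
    Update dist[2] = 5
    Update dist[3] = 7
  Visit vertex 4 (distance=3)
    Update dist[7] = 11

Step 3: Shortest path: 6 -> 4
Total weight: 3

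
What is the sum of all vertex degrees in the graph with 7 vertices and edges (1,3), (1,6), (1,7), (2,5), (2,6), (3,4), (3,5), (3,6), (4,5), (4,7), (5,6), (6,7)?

Step 1: Count edges incident to each vertex:
  deg(1) = 3 (neighbors: 3, 6, 7)
  deg(2) = 2 (neighbors: 5, 6)
  deg(3) = 4 (neighbors: 1, 4, 5, 6)
  deg(4) = 3 (neighbors: 3, 5, 7)
  deg(5) = 4 (neighbors: 2, 3, 4, 6)
  deg(6) = 5 (neighbors: 1, 2, 3, 5, 7)
  deg(7) = 3 (neighbors: 1, 4, 6)

Step 2: Sum all degrees:
  3 + 2 + 4 + 3 + 4 + 5 + 3 = 24

Verification: sum of degrees = 2 * |E| = 2 * 12 = 24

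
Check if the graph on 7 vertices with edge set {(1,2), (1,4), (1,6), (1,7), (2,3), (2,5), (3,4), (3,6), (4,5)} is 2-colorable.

Step 1: Attempt 2-coloring using BFS:
  Start at vertex 1, assign color 0
  Color vertex 2 with color 1 (neighbor of 1)
  Color vertex 4 with color 1 (neighbor of 1)
  Color vertex 6 with color 1 (neighbor of 1)
  Color vertex 7 with color 1 (neighbor of 1)
  Color vertex 3 with color 0 (neighbor of 2)
  Color vertex 5 with color 0 (neighbor of 2)

Step 2: 2-coloring succeeded. No conflicts found.
  Set A (color 0): {1, 3, 5}
  Set B (color 1): {2, 4, 6, 7}

The graph is bipartite with partition {1, 3, 5}, {2, 4, 6, 7}.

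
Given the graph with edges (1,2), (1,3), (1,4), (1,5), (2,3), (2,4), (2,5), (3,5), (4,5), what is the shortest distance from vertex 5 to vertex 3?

Step 1: Build adjacency list:
  1: 2, 3, 4, 5
  2: 1, 3, 4, 5
  3: 1, 2, 5
  4: 1, 2, 5
  5: 1, 2, 3, 4

Step 2: BFS from vertex 5 to find shortest path to 3:
  vertex 1 reached at distance 1
  vertex 2 reached at distance 1
  vertex 3 reached at distance 1

Step 3: Shortest path: 5 -> 3
Path length: 1 edge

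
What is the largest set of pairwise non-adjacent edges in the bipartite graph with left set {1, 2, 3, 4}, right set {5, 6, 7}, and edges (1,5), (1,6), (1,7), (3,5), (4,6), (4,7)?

Step 1: List the neighbors of each left vertex:
  1: 5, 6, 7
  2: (none)
  3: 5
  4: 6, 7

Step 2: Greedily match left vertices, then look for augmenting paths:
  Match 1 -- 7
  Match 3 -- 5
  Match 4 -- 6
  No augmenting path remains.

Step 3: Verify this is maximum:
  Matching size 3 = min(|L|, |R|) = min(4, 3), which is an upper bound, so this matching is maximum.

Maximum matching: {(1,7), (3,5), (4,6)}
Size: 3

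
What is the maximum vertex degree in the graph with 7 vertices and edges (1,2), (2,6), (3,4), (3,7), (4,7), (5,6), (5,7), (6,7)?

Step 1: Count edges incident to each vertex:
  deg(1) = 1 (neighbors: 2)
  deg(2) = 2 (neighbors: 1, 6)
  deg(3) = 2 (neighbors: 4, 7)
  deg(4) = 2 (neighbors: 3, 7)
  deg(5) = 2 (neighbors: 6, 7)
  deg(6) = 3 (neighbors: 2, 5, 7)
  deg(7) = 4 (neighbors: 3, 4, 5, 6)

Step 2: Find maximum:
  max(1, 2, 2, 2, 2, 3, 4) = 4 (vertex 7)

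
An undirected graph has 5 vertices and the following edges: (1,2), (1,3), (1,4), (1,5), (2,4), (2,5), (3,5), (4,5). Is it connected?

Step 1: Build adjacency list from edges:
  1: 2, 3, 4, 5
  2: 1, 4, 5
  3: 1, 5
  4: 1, 2, 5
  5: 1, 2, 3, 4

Step 2: Run BFS/DFS from vertex 1:
  Visited: {1, 2, 3, 4, 5}
  Reached 5 of 5 vertices

Step 3: All 5 vertices reached from vertex 1, so the graph is connected.
Answer: Yes, the graph is connected.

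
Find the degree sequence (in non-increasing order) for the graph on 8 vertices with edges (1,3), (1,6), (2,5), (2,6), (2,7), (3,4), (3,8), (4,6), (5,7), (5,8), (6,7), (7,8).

Step 1: Count edges incident to each vertex:
  deg(1) = 2 (neighbors: 3, 6)
  deg(2) = 3 (neighbors: 5, 6, 7)
  deg(3) = 3 (neighbors: 1, 4, 8)
  deg(4) = 2 (neighbors: 3, 6)
  deg(5) = 3 (neighbors: 2, 7, 8)
  deg(6) = 4 (neighbors: 1, 2, 4, 7)
  deg(7) = 4 (neighbors: 2, 5, 6, 8)
  deg(8) = 3 (neighbors: 3, 5, 7)

Step 2: Sort degrees in non-increasing order:
  Degrees: [2, 3, 3, 2, 3, 4, 4, 3] -> sorted: [4, 4, 3, 3, 3, 3, 2, 2]

Degree sequence: [4, 4, 3, 3, 3, 3, 2, 2]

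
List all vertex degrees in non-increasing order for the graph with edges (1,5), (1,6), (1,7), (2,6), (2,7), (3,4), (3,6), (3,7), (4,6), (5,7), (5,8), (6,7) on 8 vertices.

Step 1: Count edges incident to each vertex:
  deg(1) = 3 (neighbors: 5, 6, 7)
  deg(2) = 2 (neighbors: 6, 7)
  deg(3) = 3 (neighbors: 4, 6, 7)
  deg(4) = 2 (neighbors: 3, 6)
  deg(5) = 3 (neighbors: 1, 7, 8)
  deg(6) = 5 (neighbors: 1, 2, 3, 4, 7)
  deg(7) = 5 (neighbors: 1, 2, 3, 5, 6)
  deg(8) = 1 (neighbors: 5)

Step 2: Sort degrees in non-increasing order:
  Degrees: [3, 2, 3, 2, 3, 5, 5, 1] -> sorted: [5, 5, 3, 3, 3, 2, 2, 1]

Degree sequence: [5, 5, 3, 3, 3, 2, 2, 1]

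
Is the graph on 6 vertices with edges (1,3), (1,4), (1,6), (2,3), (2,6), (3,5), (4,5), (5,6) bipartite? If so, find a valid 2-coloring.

Step 1: Attempt 2-coloring using BFS:
  Start at vertex 1, assign color 0
  Color vertex 3 with color 1 (neighbor of 1)
  Color vertex 4 with color 1 (neighbor of 1)
  Color vertex 6 with color 1 (neighbor of 1)
  Color vertex 2 with color 0 (neighbor of 3)
  Color vertex 5 with color 0 (neighbor of 3)

Step 2: 2-coloring succeeded. No conflicts found.
  Set A (color 0): {1, 2, 5}
  Set B (color 1): {3, 4, 6}

The graph is bipartite with partition {1, 2, 5}, {3, 4, 6}.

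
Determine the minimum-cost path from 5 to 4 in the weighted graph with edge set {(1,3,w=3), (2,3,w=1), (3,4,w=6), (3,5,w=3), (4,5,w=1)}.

Step 1: Build adjacency list with weights:
  1: 3(w=3)
  2: 3(w=1)
  3: 1(w=3), 2(w=1), 4(w=6), 5(w=3)
  4: 3(w=6), 5(w=1)
  5: 3(w=3), 4(w=1)

Step 2: Apply Dijkstra's algorithm from vertex 5:
  Visit vertex 5 (distance=0)
    Update dist[3] = 3
    Update dist[4] = 1
  Visit vertex 4 (distance=1)

Step 3: Shortest path: 5 -> 4
Total weight: 1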